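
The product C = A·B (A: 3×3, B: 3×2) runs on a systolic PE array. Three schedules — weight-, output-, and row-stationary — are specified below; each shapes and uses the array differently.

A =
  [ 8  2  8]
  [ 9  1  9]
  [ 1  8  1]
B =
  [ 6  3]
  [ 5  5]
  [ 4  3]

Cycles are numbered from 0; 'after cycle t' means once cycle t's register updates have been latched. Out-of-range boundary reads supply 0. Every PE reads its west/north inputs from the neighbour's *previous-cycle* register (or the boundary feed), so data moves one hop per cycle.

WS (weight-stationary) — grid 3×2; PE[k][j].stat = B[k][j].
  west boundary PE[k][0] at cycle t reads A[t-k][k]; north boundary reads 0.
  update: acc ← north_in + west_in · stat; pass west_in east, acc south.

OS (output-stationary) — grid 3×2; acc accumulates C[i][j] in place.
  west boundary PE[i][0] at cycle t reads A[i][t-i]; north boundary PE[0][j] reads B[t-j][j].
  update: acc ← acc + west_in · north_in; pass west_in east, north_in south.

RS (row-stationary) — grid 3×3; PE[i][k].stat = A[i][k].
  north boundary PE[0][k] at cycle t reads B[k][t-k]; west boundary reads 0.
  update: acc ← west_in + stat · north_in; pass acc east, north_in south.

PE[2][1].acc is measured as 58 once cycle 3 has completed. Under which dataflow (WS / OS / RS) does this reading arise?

— WS: 3×2; PE[2][1] trace:
  [0] (2,1) acc=0 (h:0 v:0)
  [1] (2,1) acc=0 (h:0 v:0)
  [2] (2,1) acc=0 (h:0 v:0)
  [3] (2,1) acc=58 (h:8 v:58)
— OS: 3×2; PE[2][1] trace:
  [0] (2,1) acc=0 (h:0 v:0)
  [1] (2,1) acc=0 (h:0 v:0)
  [2] (2,1) acc=0 (h:0 v:0)
  [3] (2,1) acc=3 (h:1 v:3)
— RS: 3×3; PE[2][1] trace:
  [0] (2,1) acc=0 (h:0 v:0)
  [1] (2,1) acc=0 (h:0 v:0)
  [2] (2,1) acc=0 (h:0 v:0)
  [3] (2,1) acc=46 (h:46 v:5)

dataflow = WS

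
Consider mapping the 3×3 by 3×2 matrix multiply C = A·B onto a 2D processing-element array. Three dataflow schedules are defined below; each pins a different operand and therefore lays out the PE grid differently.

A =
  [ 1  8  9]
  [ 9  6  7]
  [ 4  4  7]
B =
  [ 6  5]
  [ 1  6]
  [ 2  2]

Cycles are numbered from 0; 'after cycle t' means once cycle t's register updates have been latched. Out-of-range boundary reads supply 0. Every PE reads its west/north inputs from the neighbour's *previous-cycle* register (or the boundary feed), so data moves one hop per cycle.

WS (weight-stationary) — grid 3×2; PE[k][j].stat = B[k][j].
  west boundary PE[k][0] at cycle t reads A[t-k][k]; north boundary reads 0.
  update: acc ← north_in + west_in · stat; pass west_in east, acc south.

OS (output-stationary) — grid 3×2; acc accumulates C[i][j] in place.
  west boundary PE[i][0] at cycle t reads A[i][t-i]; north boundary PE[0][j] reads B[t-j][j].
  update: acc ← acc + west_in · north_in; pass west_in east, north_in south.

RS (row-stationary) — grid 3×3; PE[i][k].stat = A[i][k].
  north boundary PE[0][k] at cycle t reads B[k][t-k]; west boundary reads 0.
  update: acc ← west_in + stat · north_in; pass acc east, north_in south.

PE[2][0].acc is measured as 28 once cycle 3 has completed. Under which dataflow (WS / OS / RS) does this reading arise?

WS [3×2] PE[2][0] across cycles:
  [0] (2,0) acc=0 (h:0 v:0)
  [1] (2,0) acc=0 (h:0 v:0)
  [2] (2,0) acc=32 (h:9 v:32)
  [3] (2,0) acc=74 (h:7 v:74)
OS [3×2] PE[2][0] across cycles:
  [0] (2,0) acc=0 (h:0 v:0)
  [1] (2,0) acc=0 (h:0 v:0)
  [2] (2,0) acc=24 (h:4 v:6)
  [3] (2,0) acc=28 (h:4 v:1)
RS [3×3] PE[2][0] across cycles:
  [0] (2,0) acc=0 (h:0 v:0)
  [1] (2,0) acc=0 (h:0 v:0)
  [2] (2,0) acc=24 (h:24 v:6)
  [3] (2,0) acc=20 (h:20 v:5)

dataflow = OS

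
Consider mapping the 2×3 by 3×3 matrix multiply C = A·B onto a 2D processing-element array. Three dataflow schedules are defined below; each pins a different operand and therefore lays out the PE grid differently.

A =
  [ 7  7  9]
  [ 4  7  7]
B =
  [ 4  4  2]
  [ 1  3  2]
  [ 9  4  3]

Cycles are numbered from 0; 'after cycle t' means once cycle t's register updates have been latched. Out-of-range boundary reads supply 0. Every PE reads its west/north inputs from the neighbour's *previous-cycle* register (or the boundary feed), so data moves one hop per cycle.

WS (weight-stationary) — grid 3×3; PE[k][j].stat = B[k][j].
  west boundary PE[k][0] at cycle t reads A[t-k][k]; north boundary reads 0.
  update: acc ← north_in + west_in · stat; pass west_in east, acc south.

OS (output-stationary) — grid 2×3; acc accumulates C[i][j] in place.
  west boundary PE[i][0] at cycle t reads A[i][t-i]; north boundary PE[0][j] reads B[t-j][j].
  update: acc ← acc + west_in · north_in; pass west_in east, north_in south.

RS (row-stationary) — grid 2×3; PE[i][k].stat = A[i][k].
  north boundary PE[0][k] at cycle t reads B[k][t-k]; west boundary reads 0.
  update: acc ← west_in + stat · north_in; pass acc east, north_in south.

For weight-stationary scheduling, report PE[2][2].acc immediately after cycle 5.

PE[2][2].acc = 43

WS (3×3). Following PE[2][2] plus its west/north inputs:
  t=0 PE[1][2]: acc=0 h=0 v=0
  t=0 PE[2][1]: acc=0 h=0 v=0
  t=0 PE[2][2]: acc=0 h=0 v=0
  t=1 PE[1][2]: acc=0 h=0 v=0
  t=1 PE[2][1]: acc=0 h=0 v=0
  t=1 PE[2][2]: acc=0 h=0 v=0
  t=2 PE[1][2]: acc=0 h=0 v=0
  t=2 PE[2][1]: acc=0 h=0 v=0
  t=2 PE[2][2]: acc=0 h=0 v=0
  t=3 PE[1][2]: acc=28 h=7 v=28
  t=3 PE[2][1]: acc=85 h=9 v=85
  t=3 PE[2][2]: acc=0 h=0 v=0
  t=4 PE[1][2]: acc=22 h=7 v=22
  t=4 PE[2][1]: acc=65 h=7 v=65
  t=4 PE[2][2]: acc=55 h=9 v=55
  t=5 PE[1][2]: acc=0 h=0 v=0
  t=5 PE[2][1]: acc=0 h=0 v=0
  t=5 PE[2][2]: acc=43 h=7 v=43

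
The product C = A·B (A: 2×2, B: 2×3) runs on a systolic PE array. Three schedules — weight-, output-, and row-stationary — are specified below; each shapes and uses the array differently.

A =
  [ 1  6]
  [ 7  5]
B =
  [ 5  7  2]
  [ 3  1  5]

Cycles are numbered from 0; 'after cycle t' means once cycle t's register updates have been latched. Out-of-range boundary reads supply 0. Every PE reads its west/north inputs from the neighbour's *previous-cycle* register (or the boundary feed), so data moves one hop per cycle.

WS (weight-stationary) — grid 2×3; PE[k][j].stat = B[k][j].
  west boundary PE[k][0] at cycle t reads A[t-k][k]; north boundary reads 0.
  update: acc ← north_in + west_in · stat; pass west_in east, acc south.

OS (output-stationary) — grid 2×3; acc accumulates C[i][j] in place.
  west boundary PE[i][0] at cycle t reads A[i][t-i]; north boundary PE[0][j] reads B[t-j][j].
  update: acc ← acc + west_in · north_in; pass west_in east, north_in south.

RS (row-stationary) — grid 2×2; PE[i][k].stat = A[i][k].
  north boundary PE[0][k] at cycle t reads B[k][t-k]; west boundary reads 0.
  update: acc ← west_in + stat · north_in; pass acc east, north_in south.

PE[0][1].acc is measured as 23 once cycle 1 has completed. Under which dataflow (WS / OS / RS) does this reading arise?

WS (2×3 grid), PE[0][1]:
  [0] (0,1) acc=0 (h:0 v:0)
  [1] (0,1) acc=7 (h:1 v:7)
OS (2×3 grid), PE[0][1]:
  [0] (0,1) acc=0 (h:0 v:0)
  [1] (0,1) acc=7 (h:1 v:7)
RS (2×2 grid), PE[0][1]:
  [0] (0,1) acc=0 (h:0 v:0)
  [1] (0,1) acc=23 (h:23 v:3)

dataflow = RS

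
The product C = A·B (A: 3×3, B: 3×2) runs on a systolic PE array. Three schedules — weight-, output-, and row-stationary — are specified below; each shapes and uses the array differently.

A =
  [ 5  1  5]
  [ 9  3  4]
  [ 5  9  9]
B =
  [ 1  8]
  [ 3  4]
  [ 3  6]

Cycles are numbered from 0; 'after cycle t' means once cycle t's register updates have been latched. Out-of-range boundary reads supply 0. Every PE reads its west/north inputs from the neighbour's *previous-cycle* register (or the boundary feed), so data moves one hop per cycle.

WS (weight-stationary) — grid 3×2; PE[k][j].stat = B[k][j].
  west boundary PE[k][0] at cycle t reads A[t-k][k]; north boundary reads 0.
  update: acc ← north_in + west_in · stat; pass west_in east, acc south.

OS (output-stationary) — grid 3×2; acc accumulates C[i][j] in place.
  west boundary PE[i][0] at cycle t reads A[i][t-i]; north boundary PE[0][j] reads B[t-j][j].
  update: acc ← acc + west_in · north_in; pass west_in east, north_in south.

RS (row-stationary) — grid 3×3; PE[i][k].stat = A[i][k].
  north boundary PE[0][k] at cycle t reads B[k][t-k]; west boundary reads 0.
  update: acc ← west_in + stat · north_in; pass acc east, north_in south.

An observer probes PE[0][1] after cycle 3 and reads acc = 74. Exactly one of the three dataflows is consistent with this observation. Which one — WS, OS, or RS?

— WS: 3×2; PE[0][1] trace:
  after 0 — PE[0][1] acc=0, pass-E 0, pass-S 0
  after 1 — PE[0][1] acc=40, pass-E 5, pass-S 40
  after 2 — PE[0][1] acc=72, pass-E 9, pass-S 72
  after 3 — PE[0][1] acc=40, pass-E 5, pass-S 40
— OS: 3×2; PE[0][1] trace:
  after 0 — PE[0][1] acc=0, pass-E 0, pass-S 0
  after 1 — PE[0][1] acc=40, pass-E 5, pass-S 8
  after 2 — PE[0][1] acc=44, pass-E 1, pass-S 4
  after 3 — PE[0][1] acc=74, pass-E 5, pass-S 6
— RS: 3×3; PE[0][1] trace:
  after 0 — PE[0][1] acc=0, pass-E 0, pass-S 0
  after 1 — PE[0][1] acc=8, pass-E 8, pass-S 3
  after 2 — PE[0][1] acc=44, pass-E 44, pass-S 4
  after 3 — PE[0][1] acc=0, pass-E 0, pass-S 0

dataflow = OS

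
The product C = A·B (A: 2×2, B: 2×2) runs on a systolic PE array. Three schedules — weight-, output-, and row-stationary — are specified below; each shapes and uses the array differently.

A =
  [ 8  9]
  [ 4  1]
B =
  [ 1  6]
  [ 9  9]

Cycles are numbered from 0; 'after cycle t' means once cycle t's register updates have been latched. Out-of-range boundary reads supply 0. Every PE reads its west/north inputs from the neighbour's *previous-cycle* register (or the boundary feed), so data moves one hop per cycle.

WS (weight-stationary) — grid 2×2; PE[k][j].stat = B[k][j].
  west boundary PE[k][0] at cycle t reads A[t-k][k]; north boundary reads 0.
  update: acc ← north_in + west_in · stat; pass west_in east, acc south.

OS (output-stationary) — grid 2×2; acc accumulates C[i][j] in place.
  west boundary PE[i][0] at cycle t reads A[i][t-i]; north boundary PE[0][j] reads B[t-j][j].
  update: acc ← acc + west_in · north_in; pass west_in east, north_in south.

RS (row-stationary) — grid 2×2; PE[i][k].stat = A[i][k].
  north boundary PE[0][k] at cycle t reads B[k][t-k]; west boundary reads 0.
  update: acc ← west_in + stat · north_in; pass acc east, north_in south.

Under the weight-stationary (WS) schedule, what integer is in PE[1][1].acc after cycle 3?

Tracing WS — 2×2 array, target PE[1][1]:
  [0] (0,1) acc=0 (h:0 v:0)
  [0] (1,0) acc=0 (h:0 v:0)
  [0] (1,1) acc=0 (h:0 v:0)
  [1] (0,1) acc=48 (h:8 v:48)
  [1] (1,0) acc=89 (h:9 v:89)
  [1] (1,1) acc=0 (h:0 v:0)
  [2] (0,1) acc=24 (h:4 v:24)
  [2] (1,0) acc=13 (h:1 v:13)
  [2] (1,1) acc=129 (h:9 v:129)
  [3] (0,1) acc=0 (h:0 v:0)
  [3] (1,0) acc=0 (h:0 v:0)
  [3] (1,1) acc=33 (h:1 v:33)

PE[1][1].acc = 33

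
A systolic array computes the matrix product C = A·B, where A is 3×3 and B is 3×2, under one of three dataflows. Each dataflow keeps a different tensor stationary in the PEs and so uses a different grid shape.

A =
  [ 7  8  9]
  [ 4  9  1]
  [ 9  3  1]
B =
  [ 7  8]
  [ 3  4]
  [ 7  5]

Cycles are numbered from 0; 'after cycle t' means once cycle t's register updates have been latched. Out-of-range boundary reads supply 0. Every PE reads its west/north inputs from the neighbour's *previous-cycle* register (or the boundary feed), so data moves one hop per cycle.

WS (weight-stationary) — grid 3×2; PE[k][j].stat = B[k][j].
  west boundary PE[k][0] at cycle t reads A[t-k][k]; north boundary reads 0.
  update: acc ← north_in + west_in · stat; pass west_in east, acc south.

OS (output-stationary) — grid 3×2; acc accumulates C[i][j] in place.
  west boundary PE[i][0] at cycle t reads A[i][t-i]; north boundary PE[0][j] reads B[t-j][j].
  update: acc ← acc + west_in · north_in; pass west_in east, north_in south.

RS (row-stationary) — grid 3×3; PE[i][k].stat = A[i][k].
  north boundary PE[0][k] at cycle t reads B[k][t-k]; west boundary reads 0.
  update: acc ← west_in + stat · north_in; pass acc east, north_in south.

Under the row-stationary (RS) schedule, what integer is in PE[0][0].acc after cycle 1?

PE[0][0].acc = 56

RS on a 3×3 grid — tracing PE[0][0] and its feeders:
  t=0 PE[0][0]: acc=49 h=49 v=7
  t=1 PE[0][0]: acc=56 h=56 v=8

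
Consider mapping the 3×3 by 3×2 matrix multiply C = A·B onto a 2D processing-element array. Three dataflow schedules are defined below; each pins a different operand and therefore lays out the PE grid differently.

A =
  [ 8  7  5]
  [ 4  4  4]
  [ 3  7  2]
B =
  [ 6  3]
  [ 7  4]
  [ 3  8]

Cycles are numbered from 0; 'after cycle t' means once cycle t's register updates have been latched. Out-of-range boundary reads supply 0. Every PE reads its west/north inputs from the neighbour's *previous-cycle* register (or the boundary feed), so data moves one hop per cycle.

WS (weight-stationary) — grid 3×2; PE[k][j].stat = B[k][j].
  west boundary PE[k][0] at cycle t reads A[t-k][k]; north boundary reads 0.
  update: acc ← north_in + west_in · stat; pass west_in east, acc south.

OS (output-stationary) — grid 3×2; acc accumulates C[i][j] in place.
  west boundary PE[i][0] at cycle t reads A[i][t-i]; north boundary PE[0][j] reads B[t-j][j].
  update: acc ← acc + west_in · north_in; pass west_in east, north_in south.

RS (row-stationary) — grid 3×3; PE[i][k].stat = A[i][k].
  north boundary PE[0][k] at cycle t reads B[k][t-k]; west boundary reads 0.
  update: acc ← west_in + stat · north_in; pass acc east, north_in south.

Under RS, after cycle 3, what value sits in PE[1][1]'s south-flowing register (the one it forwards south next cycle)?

register = 4

Tracing RS — 3×3 array, target PE[1][1]:
  cycle 0: PE[0][1] → acc 0, east 0, south 0
  cycle 0: PE[1][0] → acc 0, east 0, south 0
  cycle 0: PE[1][1] → acc 0, east 0, south 0
  cycle 1: PE[0][1] → acc 97, east 97, south 7
  cycle 1: PE[1][0] → acc 24, east 24, south 6
  cycle 1: PE[1][1] → acc 0, east 0, south 0
  cycle 2: PE[0][1] → acc 52, east 52, south 4
  cycle 2: PE[1][0] → acc 12, east 12, south 3
  cycle 2: PE[1][1] → acc 52, east 52, south 7
  cycle 3: PE[0][1] → acc 0, east 0, south 0
  cycle 3: PE[1][0] → acc 0, east 0, south 0
  cycle 3: PE[1][1] → acc 28, east 28, south 4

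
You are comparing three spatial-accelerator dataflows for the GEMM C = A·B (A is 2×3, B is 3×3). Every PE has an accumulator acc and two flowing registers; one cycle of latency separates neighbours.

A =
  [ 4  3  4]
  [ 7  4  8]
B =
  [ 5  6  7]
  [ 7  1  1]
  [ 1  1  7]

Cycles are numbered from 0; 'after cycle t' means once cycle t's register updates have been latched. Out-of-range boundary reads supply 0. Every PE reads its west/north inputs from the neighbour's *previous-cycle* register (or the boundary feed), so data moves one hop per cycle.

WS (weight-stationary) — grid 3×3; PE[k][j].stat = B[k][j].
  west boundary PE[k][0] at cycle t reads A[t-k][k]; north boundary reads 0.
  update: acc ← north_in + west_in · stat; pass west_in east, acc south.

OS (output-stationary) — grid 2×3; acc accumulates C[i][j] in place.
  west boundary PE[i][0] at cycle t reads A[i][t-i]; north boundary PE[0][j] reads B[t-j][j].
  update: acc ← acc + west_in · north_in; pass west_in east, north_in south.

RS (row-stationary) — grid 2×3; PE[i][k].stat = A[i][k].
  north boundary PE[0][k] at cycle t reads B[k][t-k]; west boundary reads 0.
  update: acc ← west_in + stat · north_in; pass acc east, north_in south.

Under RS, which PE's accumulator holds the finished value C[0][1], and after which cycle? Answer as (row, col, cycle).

(row, col, cycle) = (0, 2, 3)

RS — PE[0][2] is where C[0][1] collects:
  @0  [0,2]  acc 0  |  →0  ↓0
  @1  [0,2]  acc 0  |  →0  ↓0
  @2  [0,2]  acc 45  |  →45  ↓1
  @3  [0,2]  acc 31  |  →31  ↓1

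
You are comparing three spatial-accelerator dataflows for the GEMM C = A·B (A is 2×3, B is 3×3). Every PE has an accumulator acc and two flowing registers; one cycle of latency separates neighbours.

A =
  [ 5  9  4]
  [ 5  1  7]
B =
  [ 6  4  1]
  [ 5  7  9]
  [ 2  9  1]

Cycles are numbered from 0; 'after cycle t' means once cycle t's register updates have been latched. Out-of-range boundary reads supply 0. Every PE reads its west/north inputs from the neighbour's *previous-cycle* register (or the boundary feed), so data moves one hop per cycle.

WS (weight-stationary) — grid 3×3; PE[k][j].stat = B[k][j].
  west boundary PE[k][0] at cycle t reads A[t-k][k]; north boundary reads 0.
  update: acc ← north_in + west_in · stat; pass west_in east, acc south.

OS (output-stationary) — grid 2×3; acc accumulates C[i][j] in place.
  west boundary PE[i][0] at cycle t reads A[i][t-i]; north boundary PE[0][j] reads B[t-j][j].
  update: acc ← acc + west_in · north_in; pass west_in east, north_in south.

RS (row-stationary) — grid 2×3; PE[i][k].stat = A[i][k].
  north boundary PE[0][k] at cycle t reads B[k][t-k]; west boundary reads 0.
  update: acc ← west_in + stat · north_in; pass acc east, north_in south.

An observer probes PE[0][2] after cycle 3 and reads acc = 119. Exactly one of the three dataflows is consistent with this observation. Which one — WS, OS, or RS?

WS [3×3] PE[0][2] across cycles:
  after 0 — PE[0][2] acc=0, pass-E 0, pass-S 0
  after 1 — PE[0][2] acc=0, pass-E 0, pass-S 0
  after 2 — PE[0][2] acc=5, pass-E 5, pass-S 5
  after 3 — PE[0][2] acc=5, pass-E 5, pass-S 5
OS [2×3] PE[0][2] across cycles:
  after 0 — PE[0][2] acc=0, pass-E 0, pass-S 0
  after 1 — PE[0][2] acc=0, pass-E 0, pass-S 0
  after 2 — PE[0][2] acc=5, pass-E 5, pass-S 1
  after 3 — PE[0][2] acc=86, pass-E 9, pass-S 9
RS [2×3] PE[0][2] across cycles:
  after 0 — PE[0][2] acc=0, pass-E 0, pass-S 0
  after 1 — PE[0][2] acc=0, pass-E 0, pass-S 0
  after 2 — PE[0][2] acc=83, pass-E 83, pass-S 2
  after 3 — PE[0][2] acc=119, pass-E 119, pass-S 9

dataflow = RS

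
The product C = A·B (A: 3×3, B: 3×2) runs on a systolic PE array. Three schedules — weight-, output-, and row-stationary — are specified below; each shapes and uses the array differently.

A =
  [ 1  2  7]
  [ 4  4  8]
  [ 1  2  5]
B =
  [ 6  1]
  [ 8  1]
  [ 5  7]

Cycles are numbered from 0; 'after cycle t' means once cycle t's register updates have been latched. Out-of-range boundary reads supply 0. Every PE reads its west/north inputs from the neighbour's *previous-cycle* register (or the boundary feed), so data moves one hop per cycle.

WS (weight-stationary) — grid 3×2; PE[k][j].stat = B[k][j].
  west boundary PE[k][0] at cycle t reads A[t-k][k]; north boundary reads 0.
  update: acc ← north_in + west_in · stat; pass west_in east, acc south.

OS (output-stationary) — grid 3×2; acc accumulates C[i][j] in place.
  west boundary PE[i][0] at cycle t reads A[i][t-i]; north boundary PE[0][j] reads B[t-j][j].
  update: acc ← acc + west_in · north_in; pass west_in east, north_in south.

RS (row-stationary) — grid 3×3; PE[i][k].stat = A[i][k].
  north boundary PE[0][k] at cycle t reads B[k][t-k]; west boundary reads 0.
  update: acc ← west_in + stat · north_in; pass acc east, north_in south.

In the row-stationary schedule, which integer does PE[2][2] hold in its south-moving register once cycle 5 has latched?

register = 7

RS on a 3×3 grid — tracing PE[2][2] and its feeders:
  after 0 — PE[1][2] acc=0, pass-E 0, pass-S 0
  after 0 — PE[2][1] acc=0, pass-E 0, pass-S 0
  after 0 — PE[2][2] acc=0, pass-E 0, pass-S 0
  after 1 — PE[1][2] acc=0, pass-E 0, pass-S 0
  after 1 — PE[2][1] acc=0, pass-E 0, pass-S 0
  after 1 — PE[2][2] acc=0, pass-E 0, pass-S 0
  after 2 — PE[1][2] acc=0, pass-E 0, pass-S 0
  after 2 — PE[2][1] acc=0, pass-E 0, pass-S 0
  after 2 — PE[2][2] acc=0, pass-E 0, pass-S 0
  after 3 — PE[1][2] acc=96, pass-E 96, pass-S 5
  after 3 — PE[2][1] acc=22, pass-E 22, pass-S 8
  after 3 — PE[2][2] acc=0, pass-E 0, pass-S 0
  after 4 — PE[1][2] acc=64, pass-E 64, pass-S 7
  after 4 — PE[2][1] acc=3, pass-E 3, pass-S 1
  after 4 — PE[2][2] acc=47, pass-E 47, pass-S 5
  after 5 — PE[1][2] acc=0, pass-E 0, pass-S 0
  after 5 — PE[2][1] acc=0, pass-E 0, pass-S 0
  after 5 — PE[2][2] acc=38, pass-E 38, pass-S 7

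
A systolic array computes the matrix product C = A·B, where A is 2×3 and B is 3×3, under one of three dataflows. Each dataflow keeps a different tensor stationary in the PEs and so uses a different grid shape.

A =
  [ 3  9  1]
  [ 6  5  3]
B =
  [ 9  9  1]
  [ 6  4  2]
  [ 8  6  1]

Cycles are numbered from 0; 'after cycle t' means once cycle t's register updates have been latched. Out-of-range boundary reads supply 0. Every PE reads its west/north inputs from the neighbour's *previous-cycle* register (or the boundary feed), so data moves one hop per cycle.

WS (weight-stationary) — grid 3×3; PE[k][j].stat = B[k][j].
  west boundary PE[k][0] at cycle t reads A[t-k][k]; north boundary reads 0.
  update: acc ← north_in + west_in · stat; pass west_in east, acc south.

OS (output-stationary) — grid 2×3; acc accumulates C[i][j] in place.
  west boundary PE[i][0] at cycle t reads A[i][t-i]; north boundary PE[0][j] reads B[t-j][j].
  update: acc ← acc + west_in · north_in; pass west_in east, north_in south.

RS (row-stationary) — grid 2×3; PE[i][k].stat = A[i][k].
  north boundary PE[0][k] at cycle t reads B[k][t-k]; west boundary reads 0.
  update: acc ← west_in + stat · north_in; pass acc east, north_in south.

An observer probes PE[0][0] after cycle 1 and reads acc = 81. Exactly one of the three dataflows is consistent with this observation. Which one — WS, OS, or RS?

WS (3×3 grid), PE[0][0]:
  @0  [0,0]  acc 27  |  →3  ↓27
  @1  [0,0]  acc 54  |  →6  ↓54
OS (2×3 grid), PE[0][0]:
  @0  [0,0]  acc 27  |  →3  ↓9
  @1  [0,0]  acc 81  |  →9  ↓6
RS (2×3 grid), PE[0][0]:
  @0  [0,0]  acc 27  |  →27  ↓9
  @1  [0,0]  acc 27  |  →27  ↓9

dataflow = OS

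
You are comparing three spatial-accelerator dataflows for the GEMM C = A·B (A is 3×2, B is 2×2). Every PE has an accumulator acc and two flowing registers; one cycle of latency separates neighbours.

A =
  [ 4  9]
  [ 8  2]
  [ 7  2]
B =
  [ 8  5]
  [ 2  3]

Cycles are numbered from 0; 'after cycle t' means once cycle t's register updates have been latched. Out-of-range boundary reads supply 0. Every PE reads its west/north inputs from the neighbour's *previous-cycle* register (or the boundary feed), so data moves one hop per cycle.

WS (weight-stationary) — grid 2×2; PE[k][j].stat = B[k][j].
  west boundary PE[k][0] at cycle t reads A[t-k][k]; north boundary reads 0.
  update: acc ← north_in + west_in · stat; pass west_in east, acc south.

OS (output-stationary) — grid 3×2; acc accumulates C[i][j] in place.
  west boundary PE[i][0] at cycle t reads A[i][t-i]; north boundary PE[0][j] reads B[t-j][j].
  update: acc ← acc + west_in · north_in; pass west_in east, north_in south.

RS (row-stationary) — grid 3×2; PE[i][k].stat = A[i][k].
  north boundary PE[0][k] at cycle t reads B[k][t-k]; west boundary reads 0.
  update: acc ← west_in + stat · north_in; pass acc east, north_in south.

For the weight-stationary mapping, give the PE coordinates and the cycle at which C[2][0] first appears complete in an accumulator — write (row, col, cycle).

WS — PE[1][0] is where C[2][0] collects:
  t=0 PE[1][0]: acc=0 h=0 v=0
  t=1 PE[1][0]: acc=50 h=9 v=50
  t=2 PE[1][0]: acc=68 h=2 v=68
  t=3 PE[1][0]: acc=60 h=2 v=60

(row, col, cycle) = (1, 0, 3)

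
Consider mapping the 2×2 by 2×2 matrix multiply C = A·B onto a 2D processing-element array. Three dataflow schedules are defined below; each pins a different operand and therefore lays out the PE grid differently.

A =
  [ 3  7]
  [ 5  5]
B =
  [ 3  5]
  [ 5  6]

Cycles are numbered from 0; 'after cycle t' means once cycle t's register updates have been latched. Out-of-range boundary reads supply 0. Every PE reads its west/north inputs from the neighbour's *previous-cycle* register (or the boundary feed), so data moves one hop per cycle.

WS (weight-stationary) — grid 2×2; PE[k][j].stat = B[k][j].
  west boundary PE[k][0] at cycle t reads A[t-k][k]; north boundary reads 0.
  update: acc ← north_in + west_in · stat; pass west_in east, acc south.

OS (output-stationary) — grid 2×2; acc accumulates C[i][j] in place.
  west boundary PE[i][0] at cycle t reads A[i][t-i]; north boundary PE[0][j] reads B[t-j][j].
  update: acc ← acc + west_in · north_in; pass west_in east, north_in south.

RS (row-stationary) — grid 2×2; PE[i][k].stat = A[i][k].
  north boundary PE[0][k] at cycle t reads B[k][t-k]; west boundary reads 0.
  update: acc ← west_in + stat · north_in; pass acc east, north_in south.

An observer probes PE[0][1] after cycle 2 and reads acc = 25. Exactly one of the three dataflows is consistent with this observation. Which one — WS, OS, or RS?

WS (2×2 grid), PE[0][1]:
  t=0 PE[0][1]: acc=0 h=0 v=0
  t=1 PE[0][1]: acc=15 h=3 v=15
  t=2 PE[0][1]: acc=25 h=5 v=25
OS (2×2 grid), PE[0][1]:
  t=0 PE[0][1]: acc=0 h=0 v=0
  t=1 PE[0][1]: acc=15 h=3 v=5
  t=2 PE[0][1]: acc=57 h=7 v=6
RS (2×2 grid), PE[0][1]:
  t=0 PE[0][1]: acc=0 h=0 v=0
  t=1 PE[0][1]: acc=44 h=44 v=5
  t=2 PE[0][1]: acc=57 h=57 v=6

dataflow = WS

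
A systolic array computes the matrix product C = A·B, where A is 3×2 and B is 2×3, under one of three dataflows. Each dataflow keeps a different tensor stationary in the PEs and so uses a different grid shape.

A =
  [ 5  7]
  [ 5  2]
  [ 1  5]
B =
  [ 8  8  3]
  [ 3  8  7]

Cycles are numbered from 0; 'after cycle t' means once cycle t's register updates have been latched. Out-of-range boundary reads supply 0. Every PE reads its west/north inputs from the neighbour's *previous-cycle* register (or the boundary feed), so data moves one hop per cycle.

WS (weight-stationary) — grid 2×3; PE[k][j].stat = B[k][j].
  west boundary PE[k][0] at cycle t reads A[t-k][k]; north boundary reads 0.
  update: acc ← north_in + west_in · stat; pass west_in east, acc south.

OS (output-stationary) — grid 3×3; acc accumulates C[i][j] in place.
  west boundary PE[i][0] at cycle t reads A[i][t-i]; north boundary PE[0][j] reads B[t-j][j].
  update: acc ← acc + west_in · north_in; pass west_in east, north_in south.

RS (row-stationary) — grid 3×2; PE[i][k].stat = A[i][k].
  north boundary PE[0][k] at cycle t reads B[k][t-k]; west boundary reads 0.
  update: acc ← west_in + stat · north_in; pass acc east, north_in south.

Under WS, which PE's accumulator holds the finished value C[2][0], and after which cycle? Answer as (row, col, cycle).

WS: C[2][0] accumulates in PE[1][0]:
  t=0 PE[1][0]: acc=0 h=0 v=0
  t=1 PE[1][0]: acc=61 h=7 v=61
  t=2 PE[1][0]: acc=46 h=2 v=46
  t=3 PE[1][0]: acc=23 h=5 v=23

(row, col, cycle) = (1, 0, 3)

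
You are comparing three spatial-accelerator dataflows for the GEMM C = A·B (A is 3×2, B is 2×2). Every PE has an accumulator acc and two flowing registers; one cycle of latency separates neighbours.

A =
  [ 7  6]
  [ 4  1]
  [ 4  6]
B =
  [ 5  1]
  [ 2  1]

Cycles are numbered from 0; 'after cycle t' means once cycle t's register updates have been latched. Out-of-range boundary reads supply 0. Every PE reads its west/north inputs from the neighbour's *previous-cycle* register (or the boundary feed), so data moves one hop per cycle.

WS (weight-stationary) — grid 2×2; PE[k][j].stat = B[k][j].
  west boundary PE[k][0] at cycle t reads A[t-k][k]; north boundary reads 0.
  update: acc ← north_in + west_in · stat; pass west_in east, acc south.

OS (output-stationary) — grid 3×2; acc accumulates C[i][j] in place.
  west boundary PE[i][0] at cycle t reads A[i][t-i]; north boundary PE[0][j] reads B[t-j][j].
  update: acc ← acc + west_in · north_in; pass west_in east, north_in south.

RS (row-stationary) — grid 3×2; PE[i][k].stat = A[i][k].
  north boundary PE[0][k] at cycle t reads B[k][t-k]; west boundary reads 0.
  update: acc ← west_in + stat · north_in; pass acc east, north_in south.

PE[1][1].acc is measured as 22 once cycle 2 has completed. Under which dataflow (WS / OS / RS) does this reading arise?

— WS: 2×2; PE[1][1] trace:
  0: (1,1).acc=0  regs=<0,0>
  1: (1,1).acc=0  regs=<0,0>
  2: (1,1).acc=13  regs=<6,13>
— OS: 3×2; PE[1][1] trace:
  0: (1,1).acc=0  regs=<0,0>
  1: (1,1).acc=0  regs=<0,0>
  2: (1,1).acc=4  regs=<4,1>
— RS: 3×2; PE[1][1] trace:
  0: (1,1).acc=0  regs=<0,0>
  1: (1,1).acc=0  regs=<0,0>
  2: (1,1).acc=22  regs=<22,2>

dataflow = RS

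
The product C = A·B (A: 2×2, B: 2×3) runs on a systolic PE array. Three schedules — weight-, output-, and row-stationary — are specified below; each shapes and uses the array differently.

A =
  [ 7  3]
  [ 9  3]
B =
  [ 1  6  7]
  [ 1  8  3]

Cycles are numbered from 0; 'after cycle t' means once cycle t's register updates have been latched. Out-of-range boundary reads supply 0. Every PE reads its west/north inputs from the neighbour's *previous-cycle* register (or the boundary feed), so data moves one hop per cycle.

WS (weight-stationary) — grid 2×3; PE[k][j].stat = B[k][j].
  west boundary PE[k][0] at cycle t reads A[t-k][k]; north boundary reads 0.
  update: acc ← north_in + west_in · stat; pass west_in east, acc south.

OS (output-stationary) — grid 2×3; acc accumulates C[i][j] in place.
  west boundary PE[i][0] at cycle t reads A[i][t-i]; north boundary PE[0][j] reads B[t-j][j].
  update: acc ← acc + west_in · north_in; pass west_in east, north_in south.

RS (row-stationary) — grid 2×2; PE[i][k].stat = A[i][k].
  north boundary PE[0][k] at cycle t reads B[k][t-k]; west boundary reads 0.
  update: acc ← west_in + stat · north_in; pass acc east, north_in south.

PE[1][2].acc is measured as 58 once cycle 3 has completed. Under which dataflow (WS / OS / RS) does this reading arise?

Under WS (2×3), PE[1][2]:
  c0 r1c2: 0 / 0 / 0
  c1 r1c2: 0 / 0 / 0
  c2 r1c2: 0 / 0 / 0
  c3 r1c2: 58 / 3 / 58
Under OS (2×3), PE[1][2]:
  c0 r1c2: 0 / 0 / 0
  c1 r1c2: 0 / 0 / 0
  c2 r1c2: 0 / 0 / 0
  c3 r1c2: 63 / 9 / 7
RS: PE[1][2] is outside its 2×2 grid.

dataflow = WS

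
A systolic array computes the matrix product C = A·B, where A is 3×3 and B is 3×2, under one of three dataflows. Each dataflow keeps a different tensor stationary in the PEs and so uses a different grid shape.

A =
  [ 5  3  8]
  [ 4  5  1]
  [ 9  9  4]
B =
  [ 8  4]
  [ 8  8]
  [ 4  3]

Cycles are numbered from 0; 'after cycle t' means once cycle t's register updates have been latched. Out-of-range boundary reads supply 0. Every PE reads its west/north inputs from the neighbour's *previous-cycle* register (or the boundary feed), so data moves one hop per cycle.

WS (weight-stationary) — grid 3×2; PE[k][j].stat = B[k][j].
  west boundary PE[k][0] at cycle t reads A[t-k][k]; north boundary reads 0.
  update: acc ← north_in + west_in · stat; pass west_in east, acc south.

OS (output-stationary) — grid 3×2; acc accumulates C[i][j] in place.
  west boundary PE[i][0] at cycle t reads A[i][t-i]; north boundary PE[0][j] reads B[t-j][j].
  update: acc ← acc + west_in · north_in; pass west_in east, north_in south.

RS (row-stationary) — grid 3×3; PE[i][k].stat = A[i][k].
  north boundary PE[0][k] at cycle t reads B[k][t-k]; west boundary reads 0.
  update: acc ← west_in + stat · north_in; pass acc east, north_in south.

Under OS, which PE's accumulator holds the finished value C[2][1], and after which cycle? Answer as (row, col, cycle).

OS — PE[2][1] is where C[2][1] collects:
  cycle 0: PE[2][1] → acc 0, east 0, south 0
  cycle 1: PE[2][1] → acc 0, east 0, south 0
  cycle 2: PE[2][1] → acc 0, east 0, south 0
  cycle 3: PE[2][1] → acc 36, east 9, south 4
  cycle 4: PE[2][1] → acc 108, east 9, south 8
  cycle 5: PE[2][1] → acc 120, east 4, south 3

(row, col, cycle) = (2, 1, 5)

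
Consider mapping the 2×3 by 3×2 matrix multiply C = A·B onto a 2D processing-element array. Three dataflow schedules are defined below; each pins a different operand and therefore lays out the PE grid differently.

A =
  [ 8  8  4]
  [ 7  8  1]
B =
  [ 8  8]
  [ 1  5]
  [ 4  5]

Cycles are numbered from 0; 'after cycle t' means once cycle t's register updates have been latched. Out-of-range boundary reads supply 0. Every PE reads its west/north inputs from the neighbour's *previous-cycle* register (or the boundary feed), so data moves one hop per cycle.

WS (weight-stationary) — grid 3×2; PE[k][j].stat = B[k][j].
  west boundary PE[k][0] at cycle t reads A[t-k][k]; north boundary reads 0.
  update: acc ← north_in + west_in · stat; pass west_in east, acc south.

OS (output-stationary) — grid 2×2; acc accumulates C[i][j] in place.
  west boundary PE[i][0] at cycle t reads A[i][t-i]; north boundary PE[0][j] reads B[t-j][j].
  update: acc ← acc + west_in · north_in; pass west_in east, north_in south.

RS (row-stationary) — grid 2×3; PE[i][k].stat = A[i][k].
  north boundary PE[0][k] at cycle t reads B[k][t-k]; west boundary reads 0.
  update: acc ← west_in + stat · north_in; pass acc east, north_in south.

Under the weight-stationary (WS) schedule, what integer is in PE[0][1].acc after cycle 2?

PE[0][1].acc = 56

WS (3×2). Following PE[0][1] plus its west/north inputs:
  cycle 0: PE[0][0] → acc 64, east 8, south 64
  cycle 0: PE[0][1] → acc 0, east 0, south 0
  cycle 1: PE[0][0] → acc 56, east 7, south 56
  cycle 1: PE[0][1] → acc 64, east 8, south 64
  cycle 2: PE[0][0] → acc 0, east 0, south 0
  cycle 2: PE[0][1] → acc 56, east 7, south 56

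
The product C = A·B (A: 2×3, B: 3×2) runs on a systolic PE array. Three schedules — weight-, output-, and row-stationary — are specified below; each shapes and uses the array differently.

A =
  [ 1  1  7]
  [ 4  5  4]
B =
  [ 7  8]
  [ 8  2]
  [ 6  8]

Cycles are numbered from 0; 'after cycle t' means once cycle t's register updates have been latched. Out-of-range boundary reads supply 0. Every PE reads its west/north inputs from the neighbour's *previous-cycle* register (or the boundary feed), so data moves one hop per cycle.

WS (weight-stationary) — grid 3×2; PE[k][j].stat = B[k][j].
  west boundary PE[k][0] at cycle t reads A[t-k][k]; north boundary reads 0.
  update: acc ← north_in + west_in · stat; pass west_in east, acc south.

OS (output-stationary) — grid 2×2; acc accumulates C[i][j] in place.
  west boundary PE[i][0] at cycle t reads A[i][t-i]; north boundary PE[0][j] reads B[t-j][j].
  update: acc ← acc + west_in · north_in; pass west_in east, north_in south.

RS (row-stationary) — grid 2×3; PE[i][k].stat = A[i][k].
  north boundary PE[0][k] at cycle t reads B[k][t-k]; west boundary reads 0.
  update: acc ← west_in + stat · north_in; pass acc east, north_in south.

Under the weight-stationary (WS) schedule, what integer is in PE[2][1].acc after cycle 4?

PE[2][1].acc = 74

WS 3×2: PE[2][1] cycle-by-cycle (with neighbour feeds):
  @0  [1,1]  acc 0  |  →0  ↓0
  @0  [2,0]  acc 0  |  →0  ↓0
  @0  [2,1]  acc 0  |  →0  ↓0
  @1  [1,1]  acc 0  |  →0  ↓0
  @1  [2,0]  acc 0  |  →0  ↓0
  @1  [2,1]  acc 0  |  →0  ↓0
  @2  [1,1]  acc 10  |  →1  ↓10
  @2  [2,0]  acc 57  |  →7  ↓57
  @2  [2,1]  acc 0  |  →0  ↓0
  @3  [1,1]  acc 42  |  →5  ↓42
  @3  [2,0]  acc 92  |  →4  ↓92
  @3  [2,1]  acc 66  |  →7  ↓66
  @4  [1,1]  acc 0  |  →0  ↓0
  @4  [2,0]  acc 0  |  →0  ↓0
  @4  [2,1]  acc 74  |  →4  ↓74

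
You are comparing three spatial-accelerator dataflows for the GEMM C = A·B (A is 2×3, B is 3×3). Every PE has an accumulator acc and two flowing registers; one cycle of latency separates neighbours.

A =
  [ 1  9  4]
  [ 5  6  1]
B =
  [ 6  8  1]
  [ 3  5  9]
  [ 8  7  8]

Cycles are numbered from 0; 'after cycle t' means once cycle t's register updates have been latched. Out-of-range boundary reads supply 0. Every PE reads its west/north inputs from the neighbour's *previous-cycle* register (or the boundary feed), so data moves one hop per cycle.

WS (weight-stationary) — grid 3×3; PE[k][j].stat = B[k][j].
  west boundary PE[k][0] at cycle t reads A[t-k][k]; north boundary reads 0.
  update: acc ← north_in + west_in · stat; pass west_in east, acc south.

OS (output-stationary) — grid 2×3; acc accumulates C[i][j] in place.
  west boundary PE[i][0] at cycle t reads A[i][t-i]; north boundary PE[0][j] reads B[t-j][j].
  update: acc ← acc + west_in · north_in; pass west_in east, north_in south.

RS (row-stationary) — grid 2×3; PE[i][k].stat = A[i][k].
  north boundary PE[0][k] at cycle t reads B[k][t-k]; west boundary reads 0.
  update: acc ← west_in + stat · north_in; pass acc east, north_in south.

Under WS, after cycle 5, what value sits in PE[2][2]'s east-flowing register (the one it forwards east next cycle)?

register = 1

Tracing WS — 3×3 array, target PE[2][2]:
  c0 r1c2: 0 / 0 / 0
  c0 r2c1: 0 / 0 / 0
  c0 r2c2: 0 / 0 / 0
  c1 r1c2: 0 / 0 / 0
  c1 r2c1: 0 / 0 / 0
  c1 r2c2: 0 / 0 / 0
  c2 r1c2: 0 / 0 / 0
  c2 r2c1: 0 / 0 / 0
  c2 r2c2: 0 / 0 / 0
  c3 r1c2: 82 / 9 / 82
  c3 r2c1: 81 / 4 / 81
  c3 r2c2: 0 / 0 / 0
  c4 r1c2: 59 / 6 / 59
  c4 r2c1: 77 / 1 / 77
  c4 r2c2: 114 / 4 / 114
  c5 r1c2: 0 / 0 / 0
  c5 r2c1: 0 / 0 / 0
  c5 r2c2: 67 / 1 / 67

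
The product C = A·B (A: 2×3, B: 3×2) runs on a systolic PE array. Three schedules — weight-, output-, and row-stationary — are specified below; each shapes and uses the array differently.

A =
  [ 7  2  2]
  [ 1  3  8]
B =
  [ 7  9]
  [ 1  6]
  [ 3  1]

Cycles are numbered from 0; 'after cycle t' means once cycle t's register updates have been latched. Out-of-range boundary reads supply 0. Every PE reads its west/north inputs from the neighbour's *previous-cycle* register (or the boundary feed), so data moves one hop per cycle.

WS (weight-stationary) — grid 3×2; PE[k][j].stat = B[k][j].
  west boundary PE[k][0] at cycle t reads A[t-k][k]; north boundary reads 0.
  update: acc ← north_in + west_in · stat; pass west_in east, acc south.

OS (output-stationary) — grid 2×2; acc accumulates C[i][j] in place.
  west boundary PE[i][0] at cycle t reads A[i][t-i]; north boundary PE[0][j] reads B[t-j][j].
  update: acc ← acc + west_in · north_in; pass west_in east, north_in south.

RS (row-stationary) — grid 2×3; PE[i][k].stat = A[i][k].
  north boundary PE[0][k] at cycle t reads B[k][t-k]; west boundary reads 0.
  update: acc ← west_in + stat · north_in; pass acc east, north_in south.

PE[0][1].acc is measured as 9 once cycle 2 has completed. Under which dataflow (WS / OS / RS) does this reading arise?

dataflow = WS

WS [3×2] PE[0][1] across cycles:
  [0] (0,1) acc=0 (h:0 v:0)
  [1] (0,1) acc=63 (h:7 v:63)
  [2] (0,1) acc=9 (h:1 v:9)
OS [2×2] PE[0][1] across cycles:
  [0] (0,1) acc=0 (h:0 v:0)
  [1] (0,1) acc=63 (h:7 v:9)
  [2] (0,1) acc=75 (h:2 v:6)
RS [2×3] PE[0][1] across cycles:
  [0] (0,1) acc=0 (h:0 v:0)
  [1] (0,1) acc=51 (h:51 v:1)
  [2] (0,1) acc=75 (h:75 v:6)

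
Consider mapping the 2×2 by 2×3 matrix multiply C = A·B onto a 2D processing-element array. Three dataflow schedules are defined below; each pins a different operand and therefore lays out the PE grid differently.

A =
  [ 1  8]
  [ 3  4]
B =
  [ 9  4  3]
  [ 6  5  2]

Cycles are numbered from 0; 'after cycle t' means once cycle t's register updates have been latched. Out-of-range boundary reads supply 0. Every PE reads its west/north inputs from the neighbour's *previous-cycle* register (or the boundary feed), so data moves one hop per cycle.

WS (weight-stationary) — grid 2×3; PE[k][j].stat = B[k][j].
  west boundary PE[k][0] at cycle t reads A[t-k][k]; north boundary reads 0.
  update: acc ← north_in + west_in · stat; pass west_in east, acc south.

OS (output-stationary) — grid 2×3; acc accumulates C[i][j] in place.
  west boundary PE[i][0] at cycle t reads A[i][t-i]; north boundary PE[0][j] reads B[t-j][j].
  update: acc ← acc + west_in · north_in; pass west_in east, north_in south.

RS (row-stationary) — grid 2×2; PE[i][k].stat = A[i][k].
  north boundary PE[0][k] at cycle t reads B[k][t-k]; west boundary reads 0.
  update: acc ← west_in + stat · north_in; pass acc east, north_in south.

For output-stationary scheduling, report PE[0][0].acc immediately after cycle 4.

OS on a 2×3 grid — tracing PE[0][0] and its feeders:
  after 0 — PE[0][0] acc=9, pass-E 1, pass-S 9
  after 1 — PE[0][0] acc=57, pass-E 8, pass-S 6
  after 2 — PE[0][0] acc=57, pass-E 0, pass-S 0
  after 3 — PE[0][0] acc=57, pass-E 0, pass-S 0
  after 4 — PE[0][0] acc=57, pass-E 0, pass-S 0

PE[0][0].acc = 57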